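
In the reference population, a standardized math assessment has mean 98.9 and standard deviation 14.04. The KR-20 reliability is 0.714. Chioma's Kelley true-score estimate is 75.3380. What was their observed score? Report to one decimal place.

65.9

T̂ = ρX + (1 − ρ)μ  ⇒  X = (T̂ − (1 − ρ)μ) / ρ
X = (75.3380 − 0.286 × 98.9) / 0.714 = (75.3380 − 28.2854) / 0.714 = 47.0526 / 0.714 = 65.900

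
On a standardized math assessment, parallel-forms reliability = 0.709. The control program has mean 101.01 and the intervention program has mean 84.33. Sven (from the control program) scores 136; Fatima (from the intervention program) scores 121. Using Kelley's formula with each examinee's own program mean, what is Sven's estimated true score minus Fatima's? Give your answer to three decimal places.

15.489

T̂_Sven = 0.709(136) + 0.291(101.01) = 125.81791
T̂_Fatima = 0.709(121) + 0.291(84.33) = 110.32903
Difference = 125.81791 − 110.32903 = 15.48888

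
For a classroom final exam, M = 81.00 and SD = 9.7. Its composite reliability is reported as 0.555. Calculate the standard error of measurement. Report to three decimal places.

6.471

SEM = SD · √(1 − ρ) = 9.7 × √0.445 = 9.7 × 0.6671 = 6.4707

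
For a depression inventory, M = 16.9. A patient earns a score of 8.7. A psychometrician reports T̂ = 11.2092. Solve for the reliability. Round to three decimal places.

T̂ = ρX + (1 − ρ)μ  ⇒  T̂ − μ = ρ(X − μ)
ρ = (T̂ − μ)/(X − μ) = (11.2092 − 16.9) / (8.7 − 16.9) = -5.6908 / -8.2 = 0.69400

0.694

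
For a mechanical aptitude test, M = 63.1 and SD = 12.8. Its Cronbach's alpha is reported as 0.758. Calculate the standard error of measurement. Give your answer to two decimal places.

6.30

SEM = SD · √(1 − ρ) = 12.8 × √0.242 = 12.8 × 0.4919 = 6.297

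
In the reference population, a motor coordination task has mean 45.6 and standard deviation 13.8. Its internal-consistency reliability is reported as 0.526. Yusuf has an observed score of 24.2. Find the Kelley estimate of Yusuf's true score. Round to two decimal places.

34.34

Kelley's formula gives T̂ = 0.526·24.2 + 0.474·45.6 = 12.7292 + 21.6144 = 34.344.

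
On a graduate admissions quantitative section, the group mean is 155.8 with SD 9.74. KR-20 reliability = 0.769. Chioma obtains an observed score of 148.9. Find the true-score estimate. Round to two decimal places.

Regress the observed score toward the mean by the unreliability: T̂ = 0.769·148.9 + 0.231·155.8 = 114.5041 + 35.9898 = 150.494.

150.49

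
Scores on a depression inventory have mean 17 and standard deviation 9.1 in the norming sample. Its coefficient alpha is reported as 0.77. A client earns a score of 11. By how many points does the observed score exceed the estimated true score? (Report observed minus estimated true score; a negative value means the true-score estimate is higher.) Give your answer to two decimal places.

Kelley's formula gives T̂ = 0.77·11 + 0.23·17 = 8.47 + 3.91 = 12.3800.
X − T̂ = 11 − 12.380 = -1.380 → -1.38

-1.38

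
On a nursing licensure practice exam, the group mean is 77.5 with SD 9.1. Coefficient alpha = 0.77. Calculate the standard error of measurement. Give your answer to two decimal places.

SEM = SD · √(1 − ρ) = 9.1 × √0.23 = 9.1 × 0.4796 = 4.364

4.36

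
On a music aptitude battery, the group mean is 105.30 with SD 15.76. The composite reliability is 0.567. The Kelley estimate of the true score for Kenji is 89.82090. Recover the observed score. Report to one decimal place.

78.0

T̂ = ρX + (1 − ρ)μ  ⇒  X = (T̂ − (1 − ρ)μ) / ρ
X = (89.82090 − 0.433 × 105.30) / 0.567 = (89.82090 − 45.59490) / 0.567 = 44.22600 / 0.567 = 78.000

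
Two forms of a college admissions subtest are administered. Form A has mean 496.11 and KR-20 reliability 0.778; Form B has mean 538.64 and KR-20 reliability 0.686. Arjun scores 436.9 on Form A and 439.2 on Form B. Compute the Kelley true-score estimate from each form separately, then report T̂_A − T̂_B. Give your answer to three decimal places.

T̂_A = 0.778(436.9) + 0.222(496.11) = 450.04462
T̂_B = 0.686(439.2) + 0.314(538.64) = 470.42416
T̂_A − T̂_B = -20.37954

-20.380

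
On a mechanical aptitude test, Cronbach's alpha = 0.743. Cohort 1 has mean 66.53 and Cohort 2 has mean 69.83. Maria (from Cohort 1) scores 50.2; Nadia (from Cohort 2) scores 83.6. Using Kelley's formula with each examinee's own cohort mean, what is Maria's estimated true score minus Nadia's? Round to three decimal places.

-25.664

T̂_Maria = 0.743(50.2) + 0.257(66.53) = 54.39681
T̂_Nadia = 0.743(83.6) + 0.257(69.83) = 80.06111
Difference = 54.39681 − 80.06111 = -25.66430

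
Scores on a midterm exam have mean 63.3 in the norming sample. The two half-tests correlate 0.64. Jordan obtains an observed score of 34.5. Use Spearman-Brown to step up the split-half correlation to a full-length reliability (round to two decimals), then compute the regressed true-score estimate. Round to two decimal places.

40.84

Spearman-Brown: ρ = 2r/(1 + r) = 2(0.64)/(1 + 0.64) = 1.280/1.64 = 0.7805 → 0.78
T̂ = 0.78(34.5) + 0.22(63.3) = 26.910 + 13.926 = 40.836 → 40.84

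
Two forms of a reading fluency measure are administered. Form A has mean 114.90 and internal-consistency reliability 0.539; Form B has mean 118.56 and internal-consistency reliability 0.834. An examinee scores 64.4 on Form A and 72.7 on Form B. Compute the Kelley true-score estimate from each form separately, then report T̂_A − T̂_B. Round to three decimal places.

T̂_A = 0.539(64.4) + 0.461(114.90) = 87.68050
T̂_B = 0.834(72.7) + 0.166(118.56) = 80.31276
T̂_A − T̂_B = 7.36774

7.368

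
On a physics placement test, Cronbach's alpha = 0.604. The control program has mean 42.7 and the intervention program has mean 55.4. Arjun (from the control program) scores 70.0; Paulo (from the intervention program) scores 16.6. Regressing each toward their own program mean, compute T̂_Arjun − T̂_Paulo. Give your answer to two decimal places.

T̂_Arjun = 0.604(70.0) + 0.396(42.7) = 59.1892
T̂_Paulo = 0.604(16.6) + 0.396(55.4) = 31.9648
Difference = 59.1892 − 31.9648 = 27.2244

27.22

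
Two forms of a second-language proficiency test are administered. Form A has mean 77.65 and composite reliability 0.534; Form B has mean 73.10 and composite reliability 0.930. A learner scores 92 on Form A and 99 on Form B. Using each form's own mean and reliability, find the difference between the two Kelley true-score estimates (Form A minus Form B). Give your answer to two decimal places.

-11.87

T̂_A = 0.534(92) + 0.466(77.65) = 85.3129
T̂_B = 0.930(99) + 0.070(73.10) = 97.1870
T̂_A − T̂_B = -11.8741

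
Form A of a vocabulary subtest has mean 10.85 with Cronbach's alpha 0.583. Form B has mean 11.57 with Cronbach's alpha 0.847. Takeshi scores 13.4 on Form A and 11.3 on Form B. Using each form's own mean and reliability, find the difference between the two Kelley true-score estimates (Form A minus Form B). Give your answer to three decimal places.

T̂_A = 0.583(13.4) + 0.417(10.85) = 12.33665
T̂_B = 0.847(11.3) + 0.153(11.57) = 11.34131
T̂_A − T̂_B = 0.99534

0.995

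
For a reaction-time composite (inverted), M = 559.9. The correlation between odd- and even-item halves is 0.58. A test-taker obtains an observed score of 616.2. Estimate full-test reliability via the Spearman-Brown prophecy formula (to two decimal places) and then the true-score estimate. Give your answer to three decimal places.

600.999

Spearman-Brown: ρ = 2r/(1 + r) = 2(0.58)/(1 + 0.58) = 1.160/1.58 = 0.7342 → 0.73
Regress the observed score toward the mean by the unreliability: T̂ = 0.73·616.2 + 0.27·559.9 = 449.826 + 151.173 = 600.9990.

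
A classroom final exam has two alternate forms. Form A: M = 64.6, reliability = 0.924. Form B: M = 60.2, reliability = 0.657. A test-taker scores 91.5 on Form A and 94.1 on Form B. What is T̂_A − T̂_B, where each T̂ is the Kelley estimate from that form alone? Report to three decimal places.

T̂_A = 0.924(91.5) + 0.076(64.6) = 89.45560
T̂_B = 0.657(94.1) + 0.343(60.2) = 82.47230
T̂_A − T̂_B = 6.98330

6.983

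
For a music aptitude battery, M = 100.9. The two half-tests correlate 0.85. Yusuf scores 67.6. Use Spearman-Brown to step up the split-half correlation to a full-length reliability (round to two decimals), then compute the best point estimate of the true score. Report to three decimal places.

70.264

Spearman-Brown: ρ = 2r/(1 + r) = 2(0.85)/(1 + 0.85) = 1.700/1.85 = 0.9189 → 0.92
T̂ = 0.92(67.6) + 0.08(100.9) = 62.192 + 8.072 = 70.2640 → 70.264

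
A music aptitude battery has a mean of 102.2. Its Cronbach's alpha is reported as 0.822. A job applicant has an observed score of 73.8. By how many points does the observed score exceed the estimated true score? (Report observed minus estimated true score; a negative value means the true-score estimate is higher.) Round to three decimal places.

Weight the observed score by reliability and the mean by (1 − reliability): T̂ = 0.822·73.8 + 0.178·102.2 = 60.6636 + 18.1916 = 78.85520.
X − T̂ = 73.8 − 78.8552 = -5.0552 → -5.055

-5.055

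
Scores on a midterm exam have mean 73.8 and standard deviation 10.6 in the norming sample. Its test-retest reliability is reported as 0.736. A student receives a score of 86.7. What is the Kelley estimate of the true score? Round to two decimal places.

T̂ = 0.736(86.7) + 0.264(73.8) = 63.8112 + 19.4832 = 83.294 → 83.29

83.29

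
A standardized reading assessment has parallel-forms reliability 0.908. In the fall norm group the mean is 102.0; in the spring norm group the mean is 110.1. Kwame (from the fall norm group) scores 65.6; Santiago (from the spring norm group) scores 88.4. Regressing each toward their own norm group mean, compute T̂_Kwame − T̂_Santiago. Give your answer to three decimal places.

T̂_Kwame = 0.908(65.6) + 0.092(102.0) = 68.94880
T̂_Santiago = 0.908(88.4) + 0.092(110.1) = 90.39640
Difference = 68.94880 − 90.39640 = -21.44760

-21.448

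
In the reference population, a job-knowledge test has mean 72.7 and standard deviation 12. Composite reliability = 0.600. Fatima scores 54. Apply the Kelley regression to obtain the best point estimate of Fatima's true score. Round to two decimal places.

61.48

T̂ = 0.600(54) + 0.400(72.7) = 32.400 + 29.0800 = 61.480 → 61.48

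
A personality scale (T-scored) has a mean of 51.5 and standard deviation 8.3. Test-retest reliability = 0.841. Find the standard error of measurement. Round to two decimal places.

SEM = SD · √(1 − ρ) = 8.3 × √0.159 = 8.3 × 0.3987 = 3.310

3.31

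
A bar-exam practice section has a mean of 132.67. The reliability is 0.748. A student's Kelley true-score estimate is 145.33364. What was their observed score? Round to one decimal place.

T̂ = ρX + (1 − ρ)μ  ⇒  X = (T̂ − (1 − ρ)μ) / ρ
X = (145.33364 − 0.252 × 132.67) / 0.748 = (145.33364 − 33.43284) / 0.748 = 111.90080 / 0.748 = 149.600

149.6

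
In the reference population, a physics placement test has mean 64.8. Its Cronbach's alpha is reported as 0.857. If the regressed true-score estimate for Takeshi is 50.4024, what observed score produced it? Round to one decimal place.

T̂ = ρX + (1 − ρ)μ  ⇒  X = (T̂ − (1 − ρ)μ) / ρ
X = (50.4024 − 0.143 × 64.8) / 0.857 = (50.4024 − 9.2664) / 0.857 = 41.1360 / 0.857 = 48.000

48.0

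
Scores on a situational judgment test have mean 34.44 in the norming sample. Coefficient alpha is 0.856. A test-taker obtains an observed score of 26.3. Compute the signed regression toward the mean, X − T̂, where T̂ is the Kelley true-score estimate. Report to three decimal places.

Weight the observed score by reliability and the mean by (1 − reliability): T̂ = 0.856·26.3 + 0.144·34.44 = 22.5128 + 4.95936 = 27.47216.
X − T̂ = 26.3 − 27.4722 = -1.1722 → -1.172

-1.172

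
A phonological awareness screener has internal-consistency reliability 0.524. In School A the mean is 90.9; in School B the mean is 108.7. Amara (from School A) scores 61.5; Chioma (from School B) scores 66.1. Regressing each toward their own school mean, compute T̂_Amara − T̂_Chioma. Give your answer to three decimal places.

T̂_Amara = 0.524(61.5) + 0.476(90.9) = 75.49440
T̂_Chioma = 0.524(66.1) + 0.476(108.7) = 86.37760
Difference = 75.49440 − 86.37760 = -10.88320

-10.883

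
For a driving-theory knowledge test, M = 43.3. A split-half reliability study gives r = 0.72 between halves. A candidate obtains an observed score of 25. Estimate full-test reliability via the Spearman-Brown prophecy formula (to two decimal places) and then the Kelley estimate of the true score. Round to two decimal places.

Spearman-Brown: ρ = 2r/(1 + r) = 2(0.72)/(1 + 0.72) = 1.440/1.72 = 0.8372 → 0.84
T̂ = 0.84(25) + 0.16(43.3) = 21.00 + 6.928 = 27.928 → 27.93

27.93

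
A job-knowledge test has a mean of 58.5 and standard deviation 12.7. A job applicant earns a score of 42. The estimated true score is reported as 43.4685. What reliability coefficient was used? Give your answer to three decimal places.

T̂ = ρX + (1 − ρ)μ  ⇒  T̂ − μ = ρ(X − μ)
ρ = (T̂ − μ)/(X − μ) = (43.4685 − 58.5) / (42 − 58.5) = -15.0315 / -16.5 = 0.91100

0.911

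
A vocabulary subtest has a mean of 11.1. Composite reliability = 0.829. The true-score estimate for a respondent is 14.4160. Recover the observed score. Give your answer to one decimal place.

15.1

T̂ = ρX + (1 − ρ)μ  ⇒  X = (T̂ − (1 − ρ)μ) / ρ
X = (14.4160 − 0.171 × 11.1) / 0.829 = (14.4160 − 1.8981) / 0.829 = 12.5179 / 0.829 = 15.100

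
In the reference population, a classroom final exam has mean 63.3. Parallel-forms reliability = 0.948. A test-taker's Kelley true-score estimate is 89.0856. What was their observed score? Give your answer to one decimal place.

T̂ = ρX + (1 − ρ)μ  ⇒  X = (T̂ − (1 − ρ)μ) / ρ
X = (89.0856 − 0.052 × 63.3) / 0.948 = (89.0856 − 3.2916) / 0.948 = 85.7940 / 0.948 = 90.500

90.5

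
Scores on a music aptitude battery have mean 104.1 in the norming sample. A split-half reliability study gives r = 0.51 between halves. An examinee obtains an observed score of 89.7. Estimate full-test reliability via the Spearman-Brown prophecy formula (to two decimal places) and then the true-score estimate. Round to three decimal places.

Spearman-Brown: ρ = 2r/(1 + r) = 2(0.51)/(1 + 0.51) = 1.020/1.51 = 0.6755 → 0.68
T̂ = ρX + (1 − ρ)μ
  = 0.68 × 89.7 + 0.32 × 104.1
  = 60.996 + 33.312
  = 94.3080
  ≈ 94.308

94.308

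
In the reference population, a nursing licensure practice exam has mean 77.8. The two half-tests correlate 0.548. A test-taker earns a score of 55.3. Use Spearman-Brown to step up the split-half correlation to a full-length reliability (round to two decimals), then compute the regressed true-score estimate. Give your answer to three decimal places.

Spearman-Brown: ρ = 2r/(1 + r) = 2(0.548)/(1 + 0.548) = 1.0960/1.548 = 0.7080 → 0.71
Kelley's formula gives T̂ = 0.71·55.3 + 0.29·77.8 = 39.263 + 22.562 = 61.8250.

61.825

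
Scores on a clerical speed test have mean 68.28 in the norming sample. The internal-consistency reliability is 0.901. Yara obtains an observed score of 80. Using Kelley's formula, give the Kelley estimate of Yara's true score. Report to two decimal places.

78.84

T̂ = ρX + (1 − ρ)μ
  = 0.901 × 80 + 0.099 × 68.28
  = 72.080 + 6.75972
  = 78.840
  ≈ 78.84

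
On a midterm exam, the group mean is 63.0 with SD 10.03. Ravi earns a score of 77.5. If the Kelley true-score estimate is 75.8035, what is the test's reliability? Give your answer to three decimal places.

T̂ = ρX + (1 − ρ)μ  ⇒  T̂ − μ = ρ(X − μ)
ρ = (T̂ − μ)/(X − μ) = (75.8035 − 63.0) / (77.5 − 63.0) = 12.8035 / 14.5 = 0.88300

0.883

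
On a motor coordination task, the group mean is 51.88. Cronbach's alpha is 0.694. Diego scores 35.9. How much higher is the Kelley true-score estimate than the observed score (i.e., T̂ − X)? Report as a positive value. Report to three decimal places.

4.890

T̂ = 0.694(35.9) + 0.306(51.88) = 24.9146 + 15.87528 = 40.78988 → 40.7899
T̂ − X = 40.7899 − 35.9 = 4.8899 → 4.890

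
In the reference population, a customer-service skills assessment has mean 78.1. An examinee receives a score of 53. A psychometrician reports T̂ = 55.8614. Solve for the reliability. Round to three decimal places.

0.886

T̂ = ρX + (1 − ρ)μ  ⇒  T̂ − μ = ρ(X − μ)
ρ = (T̂ − μ)/(X − μ) = (55.8614 − 78.1) / (53 − 78.1) = -22.2386 / -25.1 = 0.88600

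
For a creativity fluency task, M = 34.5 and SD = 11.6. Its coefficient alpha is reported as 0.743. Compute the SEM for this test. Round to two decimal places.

5.88

SEM = SD · √(1 − ρ) = 11.6 × √0.257 = 11.6 × 0.5070 = 5.881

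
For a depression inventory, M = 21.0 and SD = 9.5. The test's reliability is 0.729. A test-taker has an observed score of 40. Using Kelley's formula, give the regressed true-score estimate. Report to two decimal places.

34.85

T̂ = 0.729(40) + 0.271(21.0) = 29.160 + 5.6910 = 34.851 → 34.85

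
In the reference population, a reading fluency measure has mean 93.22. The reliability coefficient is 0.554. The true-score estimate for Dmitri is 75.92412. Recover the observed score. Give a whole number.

T̂ = ρX + (1 − ρ)μ  ⇒  X = (T̂ − (1 − ρ)μ) / ρ
X = (75.92412 − 0.446 × 93.22) / 0.554 = (75.92412 − 41.57612) / 0.554 = 34.34800 / 0.554 = 62.00

62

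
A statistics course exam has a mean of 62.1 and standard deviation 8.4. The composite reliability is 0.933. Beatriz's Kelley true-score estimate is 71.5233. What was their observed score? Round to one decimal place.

T̂ = ρX + (1 − ρ)μ  ⇒  X = (T̂ − (1 − ρ)μ) / ρ
X = (71.5233 − 0.067 × 62.1) / 0.933 = (71.5233 − 4.1607) / 0.933 = 67.3626 / 0.933 = 72.200

72.2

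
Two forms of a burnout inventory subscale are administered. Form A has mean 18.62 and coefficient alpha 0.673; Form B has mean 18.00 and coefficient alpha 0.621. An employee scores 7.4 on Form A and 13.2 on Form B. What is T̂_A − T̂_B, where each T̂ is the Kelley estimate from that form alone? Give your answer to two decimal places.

T̂_A = 0.673(7.4) + 0.327(18.62) = 11.0689
T̂_B = 0.621(13.2) + 0.379(18.00) = 15.0192
T̂_A − T̂_B = -3.9503

-3.95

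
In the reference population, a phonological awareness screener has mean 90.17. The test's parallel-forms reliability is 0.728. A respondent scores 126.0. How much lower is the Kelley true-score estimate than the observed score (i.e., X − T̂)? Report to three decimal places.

9.746

T̂ = 0.728(126.0) + 0.272(90.17) = 91.7280 + 24.52624 = 116.25424 → 116.2542
X − T̂ = 126.0 − 116.2542 = 9.7458 → 9.746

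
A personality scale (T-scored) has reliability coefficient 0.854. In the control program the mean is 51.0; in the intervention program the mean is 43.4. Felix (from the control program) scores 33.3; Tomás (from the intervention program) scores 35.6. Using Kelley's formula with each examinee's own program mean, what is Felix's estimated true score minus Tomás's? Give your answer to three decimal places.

T̂_Felix = 0.854(33.3) + 0.146(51.0) = 35.88420
T̂_Tomás = 0.854(35.6) + 0.146(43.4) = 36.73880
Difference = 35.88420 − 36.73880 = -0.85460

-0.855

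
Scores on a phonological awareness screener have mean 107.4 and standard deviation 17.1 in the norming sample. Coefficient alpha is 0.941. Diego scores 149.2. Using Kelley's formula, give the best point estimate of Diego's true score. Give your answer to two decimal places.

146.73

T̂ = ρX + (1 − ρ)μ
  = 0.941 × 149.2 + 0.059 × 107.4
  = 140.3972 + 6.3366
  = 146.734
  ≈ 146.73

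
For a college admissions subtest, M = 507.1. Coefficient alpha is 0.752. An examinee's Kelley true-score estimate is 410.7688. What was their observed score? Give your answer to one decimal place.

T̂ = ρX + (1 − ρ)μ  ⇒  X = (T̂ − (1 − ρ)μ) / ρ
X = (410.7688 − 0.248 × 507.1) / 0.752 = (410.7688 − 125.7608) / 0.752 = 285.0080 / 0.752 = 379.000

379.0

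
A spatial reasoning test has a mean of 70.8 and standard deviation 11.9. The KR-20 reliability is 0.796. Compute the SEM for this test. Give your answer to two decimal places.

SEM = SD · √(1 − ρ) = 11.9 × √0.204 = 11.9 × 0.4517 = 5.375

5.37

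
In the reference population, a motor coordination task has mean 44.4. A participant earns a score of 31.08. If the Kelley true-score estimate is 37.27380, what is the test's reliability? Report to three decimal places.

T̂ = ρX + (1 − ρ)μ  ⇒  T̂ − μ = ρ(X − μ)
ρ = (T̂ − μ)/(X − μ) = (37.27380 − 44.4) / (31.08 − 44.4) = -7.12620 / -13.32 = 0.53500

0.535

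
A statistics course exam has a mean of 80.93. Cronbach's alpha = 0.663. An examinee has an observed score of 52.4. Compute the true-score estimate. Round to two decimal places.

T̂ = ρX + (1 − ρ)μ
  = 0.663 × 52.4 + 0.337 × 80.93
  = 34.7412 + 27.27341
  = 62.015
  ≈ 62.01

62.01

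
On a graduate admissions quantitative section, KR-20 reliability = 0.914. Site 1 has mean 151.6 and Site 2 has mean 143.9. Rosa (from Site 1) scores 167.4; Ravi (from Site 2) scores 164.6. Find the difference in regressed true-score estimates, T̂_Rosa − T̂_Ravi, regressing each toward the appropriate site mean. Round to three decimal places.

3.221

T̂_Rosa = 0.914(167.4) + 0.086(151.6) = 166.04120
T̂_Ravi = 0.914(164.6) + 0.086(143.9) = 162.81980
Difference = 166.04120 − 162.81980 = 3.22140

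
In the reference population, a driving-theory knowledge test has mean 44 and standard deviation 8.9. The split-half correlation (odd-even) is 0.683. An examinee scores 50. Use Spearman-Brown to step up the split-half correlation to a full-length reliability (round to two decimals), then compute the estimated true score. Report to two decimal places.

48.86

Spearman-Brown: ρ = 2r/(1 + r) = 2(0.683)/(1 + 0.683) = 1.3660/1.683 = 0.8116 → 0.81
Kelley's formula gives T̂ = 0.81·50 + 0.19·44 = 40.50 + 8.36 = 48.860.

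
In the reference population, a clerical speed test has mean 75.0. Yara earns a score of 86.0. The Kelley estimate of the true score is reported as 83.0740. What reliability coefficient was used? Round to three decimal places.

0.734

T̂ = ρX + (1 − ρ)μ  ⇒  T̂ − μ = ρ(X − μ)
ρ = (T̂ − μ)/(X − μ) = (83.0740 − 75.0) / (86.0 − 75.0) = 8.0740 / 11.0 = 0.73400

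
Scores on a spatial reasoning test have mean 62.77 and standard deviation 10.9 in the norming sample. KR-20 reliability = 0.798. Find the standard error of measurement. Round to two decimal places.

4.90

SEM = SD · √(1 − ρ) = 10.9 × √0.202 = 10.9 × 0.4494 = 4.899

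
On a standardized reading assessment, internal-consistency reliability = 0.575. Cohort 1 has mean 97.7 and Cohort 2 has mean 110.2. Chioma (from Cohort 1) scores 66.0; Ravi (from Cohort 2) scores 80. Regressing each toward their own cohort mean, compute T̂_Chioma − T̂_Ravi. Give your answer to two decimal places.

T̂_Chioma = 0.575(66.0) + 0.425(97.7) = 79.4725
T̂_Ravi = 0.575(80) + 0.425(110.2) = 92.8350
Difference = 79.4725 − 92.8350 = -13.3625

-13.36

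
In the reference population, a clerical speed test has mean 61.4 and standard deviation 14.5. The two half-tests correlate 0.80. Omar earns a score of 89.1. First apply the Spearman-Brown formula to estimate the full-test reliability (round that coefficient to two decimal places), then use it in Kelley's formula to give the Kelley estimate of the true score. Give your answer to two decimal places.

86.05

Spearman-Brown: ρ = 2r/(1 + r) = 2(0.80)/(1 + 0.80) = 1.600/1.80 = 0.8889 → 0.89
T̂ = ρX + (1 − ρ)μ
  = 0.89 × 89.1 + 0.11 × 61.4
  = 79.299 + 6.754
  = 86.053
  ≈ 86.05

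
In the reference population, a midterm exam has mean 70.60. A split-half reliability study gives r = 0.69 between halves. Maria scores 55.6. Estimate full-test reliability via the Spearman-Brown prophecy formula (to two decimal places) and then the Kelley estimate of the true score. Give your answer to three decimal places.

Spearman-Brown: ρ = 2r/(1 + r) = 2(0.69)/(1 + 0.69) = 1.380/1.69 = 0.8166 → 0.82
T̂ = 0.82(55.6) + 0.18(70.60) = 45.592 + 12.7080 = 58.3000 → 58.300

58.300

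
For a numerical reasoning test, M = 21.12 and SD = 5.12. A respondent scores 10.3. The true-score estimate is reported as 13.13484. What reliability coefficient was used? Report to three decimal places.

0.738

T̂ = ρX + (1 − ρ)μ  ⇒  T̂ − μ = ρ(X − μ)
ρ = (T̂ − μ)/(X − μ) = (13.13484 − 21.12) / (10.3 − 21.12) = -7.98516 / -10.82 = 0.73800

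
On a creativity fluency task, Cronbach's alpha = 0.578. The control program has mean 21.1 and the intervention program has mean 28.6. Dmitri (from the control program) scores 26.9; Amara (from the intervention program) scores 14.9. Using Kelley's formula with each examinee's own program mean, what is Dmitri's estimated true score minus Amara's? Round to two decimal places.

T̂_Dmitri = 0.578(26.9) + 0.422(21.1) = 24.4524
T̂_Amara = 0.578(14.9) + 0.422(28.6) = 20.6814
Difference = 24.4524 − 20.6814 = 3.7710

3.77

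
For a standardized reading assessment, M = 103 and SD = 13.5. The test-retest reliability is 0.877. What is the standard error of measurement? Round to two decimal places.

4.73

SEM = SD · √(1 − ρ) = 13.5 × √0.123 = 13.5 × 0.3507 = 4.735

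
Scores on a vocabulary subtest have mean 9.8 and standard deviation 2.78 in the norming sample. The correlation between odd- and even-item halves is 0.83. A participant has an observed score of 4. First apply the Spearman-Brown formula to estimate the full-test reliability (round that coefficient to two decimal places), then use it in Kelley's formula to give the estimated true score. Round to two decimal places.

Spearman-Brown: ρ = 2r/(1 + r) = 2(0.83)/(1 + 0.83) = 1.660/1.83 = 0.9071 → 0.91
Regress the observed score toward the mean by the unreliability: T̂ = 0.91·4 + 0.09·9.8 = 3.64 + 0.882 = 4.522.

4.52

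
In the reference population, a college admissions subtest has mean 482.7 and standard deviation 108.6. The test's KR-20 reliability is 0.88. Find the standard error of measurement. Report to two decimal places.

SEM = SD · √(1 − ρ) = 108.6 × √0.12 = 108.6 × 0.3464 = 37.620

37.62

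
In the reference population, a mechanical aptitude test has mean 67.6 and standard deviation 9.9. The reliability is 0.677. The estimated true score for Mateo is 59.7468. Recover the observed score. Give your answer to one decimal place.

56.0

T̂ = ρX + (1 − ρ)μ  ⇒  X = (T̂ − (1 − ρ)μ) / ρ
X = (59.7468 − 0.323 × 67.6) / 0.677 = (59.7468 − 21.8348) / 0.677 = 37.9120 / 0.677 = 56.000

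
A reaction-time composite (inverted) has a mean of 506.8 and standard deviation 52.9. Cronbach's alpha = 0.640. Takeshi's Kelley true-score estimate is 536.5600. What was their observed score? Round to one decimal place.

553.3

T̂ = ρX + (1 − ρ)μ  ⇒  X = (T̂ − (1 − ρ)μ) / ρ
X = (536.5600 − 0.360 × 506.8) / 0.640 = (536.5600 − 182.4480) / 0.640 = 354.1120 / 0.640 = 553.300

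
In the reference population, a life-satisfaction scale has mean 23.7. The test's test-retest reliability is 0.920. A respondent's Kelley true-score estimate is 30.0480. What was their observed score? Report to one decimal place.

T̂ = ρX + (1 − ρ)μ  ⇒  X = (T̂ − (1 − ρ)μ) / ρ
X = (30.0480 − 0.080 × 23.7) / 0.920 = (30.0480 − 1.8960) / 0.920 = 28.1520 / 0.920 = 30.600

30.6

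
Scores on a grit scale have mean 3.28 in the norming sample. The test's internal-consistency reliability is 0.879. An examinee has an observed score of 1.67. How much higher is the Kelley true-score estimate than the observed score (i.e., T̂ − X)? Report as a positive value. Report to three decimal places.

T̂ = 0.879(1.67) + 0.121(3.28) = 1.46793 + 0.39688 = 1.86481 → 1.8648
T̂ − X = 1.8648 − 1.67 = 0.1948 → 0.195

0.195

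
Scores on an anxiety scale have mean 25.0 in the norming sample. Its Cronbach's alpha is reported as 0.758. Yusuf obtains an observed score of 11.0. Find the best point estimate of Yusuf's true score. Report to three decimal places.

Kelley's formula gives T̂ = 0.758·11.0 + 0.242·25.0 = 8.3380 + 6.0500 = 14.3880.

14.388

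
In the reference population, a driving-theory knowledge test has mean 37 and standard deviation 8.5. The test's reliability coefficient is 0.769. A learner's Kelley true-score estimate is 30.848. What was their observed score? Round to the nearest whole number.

29

T̂ = ρX + (1 − ρ)μ  ⇒  X = (T̂ − (1 − ρ)μ) / ρ
X = (30.848 − 0.231 × 37) / 0.769 = (30.848 − 8.547) / 0.769 = 22.301 / 0.769 = 29.00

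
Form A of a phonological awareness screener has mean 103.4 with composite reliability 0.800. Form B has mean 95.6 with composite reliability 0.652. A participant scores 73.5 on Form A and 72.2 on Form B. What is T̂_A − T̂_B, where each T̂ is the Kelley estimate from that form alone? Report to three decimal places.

T̂_A = 0.800(73.5) + 0.200(103.4) = 79.48000
T̂_B = 0.652(72.2) + 0.348(95.6) = 80.34320
T̂_A − T̂_B = -0.86320

-0.863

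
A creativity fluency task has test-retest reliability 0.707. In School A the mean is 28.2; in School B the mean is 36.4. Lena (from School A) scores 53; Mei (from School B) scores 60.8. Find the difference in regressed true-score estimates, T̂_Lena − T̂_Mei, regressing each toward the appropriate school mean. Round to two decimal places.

-7.92

T̂_Lena = 0.707(53) + 0.293(28.2) = 45.7336
T̂_Mei = 0.707(60.8) + 0.293(36.4) = 53.6508
Difference = 45.7336 − 53.6508 = -7.9172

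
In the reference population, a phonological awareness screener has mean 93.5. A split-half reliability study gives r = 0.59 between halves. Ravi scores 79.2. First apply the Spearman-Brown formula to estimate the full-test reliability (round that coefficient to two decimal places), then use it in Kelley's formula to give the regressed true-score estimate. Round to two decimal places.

82.92

Spearman-Brown: ρ = 2r/(1 + r) = 2(0.59)/(1 + 0.59) = 1.180/1.59 = 0.7421 → 0.74
T̂ = ρX + (1 − ρ)μ
  = 0.74 × 79.2 + 0.26 × 93.5
  = 58.608 + 24.310
  = 82.918
  ≈ 82.92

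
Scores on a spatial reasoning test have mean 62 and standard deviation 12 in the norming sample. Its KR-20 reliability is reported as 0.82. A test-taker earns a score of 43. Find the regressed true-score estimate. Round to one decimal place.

T̂ = 0.82(43) + 0.18(62) = 35.26 + 11.16 = 46.42 → 46.4

46.4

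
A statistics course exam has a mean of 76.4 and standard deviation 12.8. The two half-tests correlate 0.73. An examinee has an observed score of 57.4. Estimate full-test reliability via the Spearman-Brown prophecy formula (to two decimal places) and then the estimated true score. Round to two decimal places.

60.44

Spearman-Brown: ρ = 2r/(1 + r) = 2(0.73)/(1 + 0.73) = 1.460/1.73 = 0.8439 → 0.84
T̂ = ρX + (1 − ρ)μ
  = 0.84 × 57.4 + 0.16 × 76.4
  = 48.216 + 12.224
  = 60.440
  ≈ 60.44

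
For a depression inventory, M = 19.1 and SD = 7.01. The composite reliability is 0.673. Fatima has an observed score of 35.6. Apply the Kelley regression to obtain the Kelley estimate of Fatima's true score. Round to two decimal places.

30.20

Weight the observed score by reliability and the mean by (1 − reliability): T̂ = 0.673·35.6 + 0.327·19.1 = 23.9588 + 6.2457 = 30.205.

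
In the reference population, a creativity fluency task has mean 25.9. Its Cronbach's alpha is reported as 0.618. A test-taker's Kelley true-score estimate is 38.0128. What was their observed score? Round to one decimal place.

T̂ = ρX + (1 − ρ)μ  ⇒  X = (T̂ − (1 − ρ)μ) / ρ
X = (38.0128 − 0.382 × 25.9) / 0.618 = (38.0128 − 9.8938) / 0.618 = 28.1190 / 0.618 = 45.500

45.5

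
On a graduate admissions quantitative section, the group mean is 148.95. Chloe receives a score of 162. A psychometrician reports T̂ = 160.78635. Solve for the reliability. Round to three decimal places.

T̂ = ρX + (1 − ρ)μ  ⇒  T̂ − μ = ρ(X − μ)
ρ = (T̂ − μ)/(X − μ) = (160.78635 − 148.95) / (162 − 148.95) = 11.83635 / 13.05 = 0.90700

0.907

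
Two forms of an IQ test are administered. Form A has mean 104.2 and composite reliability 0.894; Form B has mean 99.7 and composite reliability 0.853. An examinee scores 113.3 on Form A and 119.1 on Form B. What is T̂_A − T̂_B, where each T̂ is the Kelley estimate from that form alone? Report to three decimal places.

T̂_A = 0.894(113.3) + 0.106(104.2) = 112.33540
T̂_B = 0.853(119.1) + 0.147(99.7) = 116.24820
T̂_A − T̂_B = -3.91280

-3.913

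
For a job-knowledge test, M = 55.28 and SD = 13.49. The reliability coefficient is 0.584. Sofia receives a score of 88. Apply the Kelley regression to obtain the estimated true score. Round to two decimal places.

T̂ = 0.584(88) + 0.416(55.28) = 51.392 + 22.99648 = 74.388 → 74.39

74.39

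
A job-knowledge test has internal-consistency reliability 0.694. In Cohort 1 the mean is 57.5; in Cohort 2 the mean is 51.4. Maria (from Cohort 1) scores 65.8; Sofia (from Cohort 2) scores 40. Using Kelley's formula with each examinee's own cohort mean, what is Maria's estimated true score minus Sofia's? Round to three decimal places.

T̂_Maria = 0.694(65.8) + 0.306(57.5) = 63.26020
T̂_Sofia = 0.694(40) + 0.306(51.4) = 43.48840
Difference = 63.26020 − 43.48840 = 19.77180

19.772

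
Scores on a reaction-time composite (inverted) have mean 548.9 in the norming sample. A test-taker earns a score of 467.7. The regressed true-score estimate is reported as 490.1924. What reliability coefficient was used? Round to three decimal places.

0.723

T̂ = ρX + (1 − ρ)μ  ⇒  T̂ − μ = ρ(X − μ)
ρ = (T̂ − μ)/(X − μ) = (490.1924 − 548.9) / (467.7 − 548.9) = -58.7076 / -81.2 = 0.72300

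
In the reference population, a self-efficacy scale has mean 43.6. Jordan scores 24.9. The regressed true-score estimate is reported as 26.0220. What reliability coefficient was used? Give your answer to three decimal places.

T̂ = ρX + (1 − ρ)μ  ⇒  T̂ − μ = ρ(X − μ)
ρ = (T̂ − μ)/(X − μ) = (26.0220 − 43.6) / (24.9 − 43.6) = -17.5780 / -18.7 = 0.94000

0.940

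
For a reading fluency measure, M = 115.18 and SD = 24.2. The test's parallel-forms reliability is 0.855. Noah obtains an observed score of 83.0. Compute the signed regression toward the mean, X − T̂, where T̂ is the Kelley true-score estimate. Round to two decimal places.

-4.67

T̂ = 0.855(83.0) + 0.145(115.18) = 70.9650 + 16.70110 = 87.6661 → 87.666
X − T̂ = 83.0 − 87.666 = -4.666 → -4.67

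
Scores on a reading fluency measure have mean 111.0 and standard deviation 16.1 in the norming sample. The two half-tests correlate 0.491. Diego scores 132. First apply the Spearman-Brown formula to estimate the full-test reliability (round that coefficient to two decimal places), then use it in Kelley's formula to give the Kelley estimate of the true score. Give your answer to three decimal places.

124.860

Spearman-Brown: ρ = 2r/(1 + r) = 2(0.491)/(1 + 0.491) = 0.9820/1.491 = 0.6586 → 0.66
Regress the observed score toward the mean by the unreliability: T̂ = 0.66·132 + 0.34·111.0 = 87.12 + 37.740 = 124.8600.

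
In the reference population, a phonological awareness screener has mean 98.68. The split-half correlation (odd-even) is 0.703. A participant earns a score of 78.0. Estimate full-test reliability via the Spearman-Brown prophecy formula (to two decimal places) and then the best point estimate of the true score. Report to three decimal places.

81.516

Spearman-Brown: ρ = 2r/(1 + r) = 2(0.703)/(1 + 0.703) = 1.4060/1.703 = 0.8256 → 0.83
T̂ = ρX + (1 − ρ)μ
  = 0.83 × 78.0 + 0.17 × 98.68
  = 64.740 + 16.7756
  = 81.5156
  ≈ 81.516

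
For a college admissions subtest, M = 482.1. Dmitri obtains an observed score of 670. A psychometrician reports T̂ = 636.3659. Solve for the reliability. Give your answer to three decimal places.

0.821

T̂ = ρX + (1 − ρ)μ  ⇒  T̂ − μ = ρ(X − μ)
ρ = (T̂ − μ)/(X − μ) = (636.3659 − 482.1) / (670 − 482.1) = 154.2659 / 187.9 = 0.82100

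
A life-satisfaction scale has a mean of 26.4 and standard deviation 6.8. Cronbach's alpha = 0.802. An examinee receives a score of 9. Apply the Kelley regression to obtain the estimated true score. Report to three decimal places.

T̂ = ρX + (1 − ρ)μ
  = 0.802 × 9 + 0.198 × 26.4
  = 7.218 + 5.2272
  = 12.4452
  ≈ 12.445

12.445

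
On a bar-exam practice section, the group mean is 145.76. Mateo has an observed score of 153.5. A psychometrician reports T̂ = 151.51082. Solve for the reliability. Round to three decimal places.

T̂ = ρX + (1 − ρ)μ  ⇒  T̂ − μ = ρ(X − μ)
ρ = (T̂ − μ)/(X − μ) = (151.51082 − 145.76) / (153.5 − 145.76) = 5.75082 / 7.74 = 0.74300

0.743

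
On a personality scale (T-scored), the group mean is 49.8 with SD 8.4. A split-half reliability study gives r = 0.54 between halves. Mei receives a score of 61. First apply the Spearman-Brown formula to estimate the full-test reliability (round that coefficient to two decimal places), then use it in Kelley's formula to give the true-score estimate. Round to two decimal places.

57.64

Spearman-Brown: ρ = 2r/(1 + r) = 2(0.54)/(1 + 0.54) = 1.080/1.54 = 0.7013 → 0.70
T̂ = 0.70(61) + 0.30(49.8) = 42.70 + 14.940 = 57.640 → 57.64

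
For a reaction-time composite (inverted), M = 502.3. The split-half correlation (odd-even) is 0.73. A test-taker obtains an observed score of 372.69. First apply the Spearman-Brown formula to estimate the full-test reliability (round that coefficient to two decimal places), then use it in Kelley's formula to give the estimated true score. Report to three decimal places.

393.428

Spearman-Brown: ρ = 2r/(1 + r) = 2(0.73)/(1 + 0.73) = 1.460/1.73 = 0.8439 → 0.84
T̂ = ρX + (1 − ρ)μ
  = 0.84 × 372.69 + 0.16 × 502.3
  = 313.0596 + 80.368
  = 393.4276
  ≈ 393.428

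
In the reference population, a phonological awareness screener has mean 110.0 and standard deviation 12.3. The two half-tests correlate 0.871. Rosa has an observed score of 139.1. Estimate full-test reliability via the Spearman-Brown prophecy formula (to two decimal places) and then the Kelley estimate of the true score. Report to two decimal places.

Spearman-Brown: ρ = 2r/(1 + r) = 2(0.871)/(1 + 0.871) = 1.7420/1.871 = 0.9311 → 0.93
Weight the observed score by reliability and the mean by (1 − reliability): T̂ = 0.93·139.1 + 0.07·110.0 = 129.363 + 7.700 = 137.063.

137.06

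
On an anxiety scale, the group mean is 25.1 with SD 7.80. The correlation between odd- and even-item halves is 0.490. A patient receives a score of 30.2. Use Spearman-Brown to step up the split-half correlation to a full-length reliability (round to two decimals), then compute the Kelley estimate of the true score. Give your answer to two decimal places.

Spearman-Brown: ρ = 2r/(1 + r) = 2(0.490)/(1 + 0.490) = 0.9800/1.490 = 0.6577 → 0.66
T̂ = ρX + (1 − ρ)μ
  = 0.66 × 30.2 + 0.34 × 25.1
  = 19.932 + 8.534
  = 28.466
  ≈ 28.47

28.47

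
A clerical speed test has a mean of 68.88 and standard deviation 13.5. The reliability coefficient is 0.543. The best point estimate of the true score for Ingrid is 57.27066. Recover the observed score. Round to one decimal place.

T̂ = ρX + (1 − ρ)μ  ⇒  X = (T̂ − (1 − ρ)μ) / ρ
X = (57.27066 − 0.457 × 68.88) / 0.543 = (57.27066 − 31.47816) / 0.543 = 25.79250 / 0.543 = 47.500

47.5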